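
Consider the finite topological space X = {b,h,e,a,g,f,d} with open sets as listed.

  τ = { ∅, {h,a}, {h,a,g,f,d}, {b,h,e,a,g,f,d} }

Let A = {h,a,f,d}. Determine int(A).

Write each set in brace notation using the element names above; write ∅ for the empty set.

opens ⊆ A: ∅, {h,a}; union → int = {h,a}

{h,a}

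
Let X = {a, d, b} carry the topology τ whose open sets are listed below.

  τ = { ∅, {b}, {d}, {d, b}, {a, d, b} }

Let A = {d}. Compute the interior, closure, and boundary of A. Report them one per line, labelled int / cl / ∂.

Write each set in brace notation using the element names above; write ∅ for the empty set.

int(A) = {d}
cl(A)  = {a, d}
∂A     = {a}

interior: largest open inside A is {d} (from ∅, {d})
cl via duality: int({a, b}) = {b}, so X∖{b} = {a, d}
cl∖int = {a}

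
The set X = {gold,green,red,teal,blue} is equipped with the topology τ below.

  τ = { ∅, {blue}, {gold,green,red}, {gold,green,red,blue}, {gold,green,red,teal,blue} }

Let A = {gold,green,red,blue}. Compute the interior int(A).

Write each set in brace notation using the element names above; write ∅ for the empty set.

open subsets of A: ∅, {blue}, {gold,green,red}, {gold,green,red,blue}; so int(A) = {gold,green,red,blue}

{gold,green,red,blue}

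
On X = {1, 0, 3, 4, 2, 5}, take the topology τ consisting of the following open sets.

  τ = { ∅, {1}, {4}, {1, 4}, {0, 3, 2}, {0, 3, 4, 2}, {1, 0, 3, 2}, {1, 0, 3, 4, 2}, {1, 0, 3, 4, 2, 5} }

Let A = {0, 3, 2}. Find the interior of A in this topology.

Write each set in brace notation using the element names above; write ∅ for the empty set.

open subsets of A: ∅, {0, 3, 2}; so int(A) = {0, 3, 2}

{0, 3, 2}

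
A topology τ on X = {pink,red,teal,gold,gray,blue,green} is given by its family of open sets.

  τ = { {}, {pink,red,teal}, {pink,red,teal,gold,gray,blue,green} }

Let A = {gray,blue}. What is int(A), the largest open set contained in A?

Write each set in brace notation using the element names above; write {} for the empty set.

interior: largest open inside A is {} (from {})

{}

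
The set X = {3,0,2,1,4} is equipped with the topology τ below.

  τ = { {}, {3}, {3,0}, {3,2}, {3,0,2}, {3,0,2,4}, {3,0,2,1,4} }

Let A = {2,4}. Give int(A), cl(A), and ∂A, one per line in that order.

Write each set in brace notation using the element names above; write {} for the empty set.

int(A) = {}
cl(A)  = {2,1,4}
∂A     = {2,1,4}

opens ⊆ A: {}; union → int = {}
complement {3,0,1}; its interior {3,0}; cl(A) = X∖{3,0} = {2,1,4}
boundary = {2,1,4} ∖ {} = {2,1,4}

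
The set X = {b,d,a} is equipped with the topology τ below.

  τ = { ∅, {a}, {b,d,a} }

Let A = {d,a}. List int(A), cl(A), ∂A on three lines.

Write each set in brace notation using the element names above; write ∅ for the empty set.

int(A) = {a}
cl(A)  = {b,d,a}
∂A     = {b,d}

interior: largest open inside A is {a} (from ∅, {a})
cl via duality: int({b}) = ∅, so X∖∅ = {b,d,a}
cl∖int = {b,d}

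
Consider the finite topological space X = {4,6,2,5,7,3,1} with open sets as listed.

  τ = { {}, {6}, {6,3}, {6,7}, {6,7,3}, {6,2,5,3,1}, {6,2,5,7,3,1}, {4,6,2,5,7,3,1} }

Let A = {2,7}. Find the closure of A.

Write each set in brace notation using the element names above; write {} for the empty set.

closure: X∖int(X∖A) = X∖{6,3} = {4,2,5,7,1}

{4,2,5,7,1}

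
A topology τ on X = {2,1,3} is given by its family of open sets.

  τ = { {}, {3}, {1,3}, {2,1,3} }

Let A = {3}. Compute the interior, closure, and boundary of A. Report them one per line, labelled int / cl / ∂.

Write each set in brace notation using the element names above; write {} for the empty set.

int(A) = {3}
cl(A)  = {2,1,3}
∂A     = {2,1}

open subsets of A: {}, {3}; so int(A) = {3}
closure: X∖int(X∖A) = X∖{} = {2,1,3}
∂A = {2,1,3} minus {3} = {2,1}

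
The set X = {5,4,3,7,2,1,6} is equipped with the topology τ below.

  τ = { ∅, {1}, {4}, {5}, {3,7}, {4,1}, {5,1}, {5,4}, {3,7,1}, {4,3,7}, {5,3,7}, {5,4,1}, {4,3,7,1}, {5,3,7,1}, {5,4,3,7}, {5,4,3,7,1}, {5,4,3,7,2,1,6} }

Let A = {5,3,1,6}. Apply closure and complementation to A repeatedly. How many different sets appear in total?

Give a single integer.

10

X∖A={4,7,2}, int(X∖A)={4}, hence cl(A)={5,3,7,2,1,6}
Orbit (k=closure, c=complement):
  1. A     = {5,3,1,6}
  2. kA    = {5,3,7,2,1,6}
  3. cA    = {4,7,2}
  4. ckA   = {4}
  5. kcA   = {4,3,7,2,6}
  6. kckA  = {4,2,6}
  7. ckcA  = {5,1}
  8. ckckA = {5,3,7,1}
  9. kckcA = {5,2,1,6}
  10. ckckcA = {4,3,7}
(closed under both — stop)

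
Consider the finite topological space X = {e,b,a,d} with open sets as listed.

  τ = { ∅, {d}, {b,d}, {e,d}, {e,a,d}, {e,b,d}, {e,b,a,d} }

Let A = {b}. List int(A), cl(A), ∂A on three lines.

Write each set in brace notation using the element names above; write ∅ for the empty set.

open subsets of A: ∅; so int(A) = ∅
closure: X∖int(X∖A) = X∖{e,a,d} = {b}
∂A = {b} minus ∅ = {b}

int(A) = ∅
cl(A)  = {b}
∂A     = {b}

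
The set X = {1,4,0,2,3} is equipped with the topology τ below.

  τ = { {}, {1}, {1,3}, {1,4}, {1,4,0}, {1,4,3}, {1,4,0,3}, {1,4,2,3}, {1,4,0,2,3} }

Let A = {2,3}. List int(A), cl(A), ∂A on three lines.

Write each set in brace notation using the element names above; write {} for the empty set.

int(A) = {}
cl(A)  = {2,3}
∂A     = {2,3}

U open, U⊆A: {}. int(A) = ⋃ = {}
X∖A={1,4,0}, int(X∖A)={1,4,0}, hence cl(A)={2,3}
∂A: remove int from cl → {2,3}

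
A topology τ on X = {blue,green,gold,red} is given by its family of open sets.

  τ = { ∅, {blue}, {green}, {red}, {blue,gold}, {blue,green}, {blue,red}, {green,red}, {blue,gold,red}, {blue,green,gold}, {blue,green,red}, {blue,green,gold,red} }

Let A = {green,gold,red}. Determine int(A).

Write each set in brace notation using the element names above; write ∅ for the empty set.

{green,red}

open subsets of A: ∅, {red}, {green}, {green,red}; so int(A) = {green,red}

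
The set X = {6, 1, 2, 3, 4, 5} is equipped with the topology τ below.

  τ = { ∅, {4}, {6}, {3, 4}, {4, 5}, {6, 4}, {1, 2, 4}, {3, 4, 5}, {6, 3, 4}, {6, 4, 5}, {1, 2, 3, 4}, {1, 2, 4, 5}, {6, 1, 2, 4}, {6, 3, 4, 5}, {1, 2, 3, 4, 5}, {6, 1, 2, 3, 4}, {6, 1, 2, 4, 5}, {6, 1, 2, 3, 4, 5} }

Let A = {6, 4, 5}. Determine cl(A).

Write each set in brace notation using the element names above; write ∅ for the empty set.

closure: X∖int(X∖A) = X∖∅ = {6, 1, 2, 3, 4, 5}

{6, 1, 2, 3, 4, 5}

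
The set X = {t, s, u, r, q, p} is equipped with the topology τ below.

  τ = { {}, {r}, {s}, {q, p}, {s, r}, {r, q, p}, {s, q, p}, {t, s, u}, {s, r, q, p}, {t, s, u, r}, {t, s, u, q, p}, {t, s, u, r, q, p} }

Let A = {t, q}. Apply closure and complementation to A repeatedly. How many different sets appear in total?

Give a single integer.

cl via duality: int({s, u, r, p}) = {s, r}, so X∖{s, r} = {t, u, q, p}
Write k for closure, c for complement:
  1. A     = {t, q}
  2. kA    = {t, u, q, p}
  3. cA    = {s, u, r, p}
  4. ckA   = {s, r}
  5. kcA   = {t, s, u, r, q, p}
  6. kckA  = {t, s, u, r}
  7. ckcA  = {}
  8. ckckA = {q, p}
applying k or c yields no new set

8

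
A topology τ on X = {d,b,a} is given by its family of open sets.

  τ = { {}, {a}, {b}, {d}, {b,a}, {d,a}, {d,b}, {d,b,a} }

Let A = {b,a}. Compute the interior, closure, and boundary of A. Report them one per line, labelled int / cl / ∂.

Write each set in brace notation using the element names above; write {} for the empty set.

opens ⊆ A: {}, {b}, {a}, {b,a}; union → int = {b,a}
complement {d}; its interior {d}; cl(A) = X∖{d} = {b,a}
boundary = {b,a} ∖ {b,a} = {}

int(A) = {b,a}
cl(A)  = {b,a}
∂A     = {}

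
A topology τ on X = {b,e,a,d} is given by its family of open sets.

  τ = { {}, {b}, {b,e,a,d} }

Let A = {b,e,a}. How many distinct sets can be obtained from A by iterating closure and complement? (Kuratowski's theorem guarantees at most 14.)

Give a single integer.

6

complement {d}; its interior {}; cl(A) = X∖{} = {b,e,a,d}
With k = closure, c = complement:
  1. A     = {b,e,a}
  2. kA    = {b,e,a,d}
  3. cA    = {d}
  4. ckA   = {}
  5. kcA   = {e,a,d}
  6. ckcA  = {b}
k, c of each give nothing new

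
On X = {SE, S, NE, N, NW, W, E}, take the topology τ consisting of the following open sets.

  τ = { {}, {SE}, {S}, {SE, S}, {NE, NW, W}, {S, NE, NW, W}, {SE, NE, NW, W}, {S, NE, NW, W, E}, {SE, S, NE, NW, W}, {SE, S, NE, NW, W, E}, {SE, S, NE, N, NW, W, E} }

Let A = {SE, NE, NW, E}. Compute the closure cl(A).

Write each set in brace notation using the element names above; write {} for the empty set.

{SE, NE, N, NW, W, E}

closure: X∖int(X∖A) = X∖{S} = {SE, NE, N, NW, W, E}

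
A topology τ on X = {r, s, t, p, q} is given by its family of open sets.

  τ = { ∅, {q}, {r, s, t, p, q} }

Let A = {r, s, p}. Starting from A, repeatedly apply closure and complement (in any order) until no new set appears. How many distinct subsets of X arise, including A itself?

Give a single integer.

closure: X∖int(X∖A) = X∖{q} = {r, s, t, p}
Let k=closure and c=complement:
  1. A     = {r, s, p}
  2. kA    = {r, s, t, p}
  3. cA    = {t, q}
  4. ckA   = {q}
  5. kcA   = {r, s, t, p, q}
  6. ckcA  = ∅
— saturated at 6

6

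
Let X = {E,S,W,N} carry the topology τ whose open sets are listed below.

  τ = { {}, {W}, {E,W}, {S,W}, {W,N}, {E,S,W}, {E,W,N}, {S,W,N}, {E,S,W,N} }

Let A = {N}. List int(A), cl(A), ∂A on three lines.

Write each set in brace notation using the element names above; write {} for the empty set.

int(A) = {}
cl(A)  = {N}
∂A     = {N}

open subsets of A: {}; so int(A) = {}
closure: X∖int(X∖A) = X∖{E,S,W} = {N}
∂A = {N} minus {} = {N}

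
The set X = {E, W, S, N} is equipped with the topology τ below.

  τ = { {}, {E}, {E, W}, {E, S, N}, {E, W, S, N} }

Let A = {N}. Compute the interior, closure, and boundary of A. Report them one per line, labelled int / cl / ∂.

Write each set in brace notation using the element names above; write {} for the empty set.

int(A) = {}
cl(A)  = {S, N}
∂A     = {S, N}

U open, U⊆A: {}. int(A) = ⋃ = {}
X∖A={E, W, S}, int(X∖A)={E, W}, hence cl(A)={S, N}
∂A: remove int from cl → {S, N}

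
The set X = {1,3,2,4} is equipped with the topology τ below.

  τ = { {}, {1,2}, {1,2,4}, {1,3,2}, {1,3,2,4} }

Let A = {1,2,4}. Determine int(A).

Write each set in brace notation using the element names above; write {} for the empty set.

U open, U⊆A: {}, {1,2}, {1,2,4}. int(A) = ⋃ = {1,2,4}

{1,2,4}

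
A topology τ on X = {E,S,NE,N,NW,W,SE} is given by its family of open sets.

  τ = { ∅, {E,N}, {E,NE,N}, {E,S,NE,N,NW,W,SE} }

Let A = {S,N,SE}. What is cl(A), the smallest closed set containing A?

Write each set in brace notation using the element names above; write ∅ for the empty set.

{E,S,NE,N,NW,W,SE}

X∖A={E,NE,NW,W}, int(X∖A)=∅, hence cl(A)={E,S,NE,N,NW,W,SE}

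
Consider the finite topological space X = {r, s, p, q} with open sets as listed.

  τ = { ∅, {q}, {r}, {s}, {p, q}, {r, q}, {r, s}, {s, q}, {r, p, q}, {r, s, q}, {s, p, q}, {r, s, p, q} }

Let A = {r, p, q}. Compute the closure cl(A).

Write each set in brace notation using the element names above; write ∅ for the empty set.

{r, p, q}

cl via duality: int({s}) = {s}, so X∖{s} = {r, p, q}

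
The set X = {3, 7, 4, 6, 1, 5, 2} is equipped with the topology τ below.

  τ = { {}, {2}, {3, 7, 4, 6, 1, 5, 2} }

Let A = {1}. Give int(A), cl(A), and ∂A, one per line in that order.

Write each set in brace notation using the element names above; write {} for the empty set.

U open, U⊆A: {}. int(A) = ⋃ = {}
X∖A={3, 7, 4, 6, 5, 2}, int(X∖A)={2}, hence cl(A)={3, 7, 4, 6, 1, 5}
∂A: remove int from cl → {3, 7, 4, 6, 1, 5}

int(A) = {}
cl(A)  = {3, 7, 4, 6, 1, 5}
∂A     = {3, 7, 4, 6, 1, 5}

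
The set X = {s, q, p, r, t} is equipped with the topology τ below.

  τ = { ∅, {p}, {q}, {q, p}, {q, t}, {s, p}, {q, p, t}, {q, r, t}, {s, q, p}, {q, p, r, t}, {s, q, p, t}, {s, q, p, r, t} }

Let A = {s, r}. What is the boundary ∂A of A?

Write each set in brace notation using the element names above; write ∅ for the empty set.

{s, r}

open subsets of A: ∅; so int(A) = ∅
closure: X∖int(X∖A) = X∖{q, p, t} = {s, r}
∂A = {s, r} minus ∅ = {s, r}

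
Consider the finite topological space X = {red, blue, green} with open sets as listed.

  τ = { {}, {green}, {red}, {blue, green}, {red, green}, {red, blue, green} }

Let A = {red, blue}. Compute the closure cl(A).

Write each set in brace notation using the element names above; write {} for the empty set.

{red, blue}

complement {green}; its interior {green}; cl(A) = X∖{green} = {red, blue}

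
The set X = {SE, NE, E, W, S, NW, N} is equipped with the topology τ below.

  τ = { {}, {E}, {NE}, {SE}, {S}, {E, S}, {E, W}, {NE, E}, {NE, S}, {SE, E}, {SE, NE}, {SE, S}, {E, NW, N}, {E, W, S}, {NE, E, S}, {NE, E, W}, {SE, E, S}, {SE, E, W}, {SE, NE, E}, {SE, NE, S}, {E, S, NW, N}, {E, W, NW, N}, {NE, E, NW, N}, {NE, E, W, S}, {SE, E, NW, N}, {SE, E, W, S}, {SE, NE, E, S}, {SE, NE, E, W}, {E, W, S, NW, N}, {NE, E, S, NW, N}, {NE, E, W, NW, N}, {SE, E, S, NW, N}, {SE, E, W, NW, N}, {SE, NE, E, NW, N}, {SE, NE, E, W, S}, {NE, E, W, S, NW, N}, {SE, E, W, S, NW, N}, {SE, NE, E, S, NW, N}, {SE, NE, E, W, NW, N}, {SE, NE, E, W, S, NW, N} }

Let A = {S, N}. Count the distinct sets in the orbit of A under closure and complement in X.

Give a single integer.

complement {SE, NE, E, W, NW}; its interior {SE, NE, E, W}; cl(A) = X∖{SE, NE, E, W} = {S, NW, N}
With k = closure, c = complement:
  1. A     = {S, N}
  2. kA    = {S, NW, N}
  3. cA    = {SE, NE, E, W, NW}
  4. ckA   = {SE, NE, E, W}
  5. kcA   = {SE, NE, E, W, NW, N}
  6. ckcA  = {S}
k, c of each give nothing new

6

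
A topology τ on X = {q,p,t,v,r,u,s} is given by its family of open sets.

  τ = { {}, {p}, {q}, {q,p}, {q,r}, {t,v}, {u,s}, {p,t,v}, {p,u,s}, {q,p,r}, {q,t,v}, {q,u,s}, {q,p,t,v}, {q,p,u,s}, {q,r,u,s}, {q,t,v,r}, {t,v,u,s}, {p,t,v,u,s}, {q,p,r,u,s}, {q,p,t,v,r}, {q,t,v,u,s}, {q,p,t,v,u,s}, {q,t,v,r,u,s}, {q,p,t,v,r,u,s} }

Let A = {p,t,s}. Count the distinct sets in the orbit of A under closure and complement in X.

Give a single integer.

X∖A={q,v,r,u}, int(X∖A)={q,r}, hence cl(A)={p,t,v,u,s}
Orbit (k=closure, c=complement):
  1. A     = {p,t,s}
  2. kA    = {p,t,v,u,s}
  3. cA    = {q,v,r,u}
  4. ckA   = {q,r}
  5. kcA   = {q,t,v,r,u,s}
  6. ckcA  = {p}
(closed under both — stop)

6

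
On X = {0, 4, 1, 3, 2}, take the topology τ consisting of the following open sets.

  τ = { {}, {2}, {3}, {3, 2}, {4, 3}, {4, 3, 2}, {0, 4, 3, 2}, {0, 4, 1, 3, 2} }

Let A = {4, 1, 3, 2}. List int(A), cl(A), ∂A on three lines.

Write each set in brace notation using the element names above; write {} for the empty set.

int(A) = {4, 3, 2}
cl(A)  = {0, 4, 1, 3, 2}
∂A     = {0, 1}

opens ⊆ A: {}, {2}, {3}, {4, 3}, {3, 2}, {4, 3, 2}; union → int = {4, 3, 2}
complement {0}; its interior {}; cl(A) = X∖{} = {0, 4, 1, 3, 2}
boundary = {0, 4, 1, 3, 2} ∖ {4, 3, 2} = {0, 1}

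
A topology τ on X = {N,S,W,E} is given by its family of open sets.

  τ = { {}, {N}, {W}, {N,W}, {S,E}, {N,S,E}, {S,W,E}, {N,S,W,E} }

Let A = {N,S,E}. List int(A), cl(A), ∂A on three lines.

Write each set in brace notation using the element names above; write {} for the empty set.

int(A) = {N,S,E}
cl(A)  = {N,S,E}
∂A     = {}

open subsets of A: {}, {N}, {S,E}, {N,S,E}; so int(A) = {N,S,E}
closure: X∖int(X∖A) = X∖{W} = {N,S,E}
∂A = {N,S,E} minus {N,S,E} = {}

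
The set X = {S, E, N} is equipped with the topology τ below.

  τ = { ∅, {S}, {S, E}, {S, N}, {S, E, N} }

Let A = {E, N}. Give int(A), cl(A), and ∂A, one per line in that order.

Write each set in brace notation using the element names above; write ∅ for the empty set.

int(A) = ∅
cl(A)  = {E, N}
∂A     = {E, N}

U open, U⊆A: ∅. int(A) = ⋃ = ∅
X∖A={S}, int(X∖A)={S}, hence cl(A)={E, N}
∂A: remove int from cl → {E, N}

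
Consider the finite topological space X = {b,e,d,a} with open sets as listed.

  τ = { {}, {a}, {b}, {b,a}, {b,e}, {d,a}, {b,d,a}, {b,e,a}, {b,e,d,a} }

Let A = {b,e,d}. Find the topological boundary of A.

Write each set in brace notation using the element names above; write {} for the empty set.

opens ⊆ A: {}, {b}, {b,e}; union → int = {b,e}
complement {a}; its interior {a}; cl(A) = X∖{a} = {b,e,d}
boundary = {b,e,d} ∖ {b,e} = {d}

{d}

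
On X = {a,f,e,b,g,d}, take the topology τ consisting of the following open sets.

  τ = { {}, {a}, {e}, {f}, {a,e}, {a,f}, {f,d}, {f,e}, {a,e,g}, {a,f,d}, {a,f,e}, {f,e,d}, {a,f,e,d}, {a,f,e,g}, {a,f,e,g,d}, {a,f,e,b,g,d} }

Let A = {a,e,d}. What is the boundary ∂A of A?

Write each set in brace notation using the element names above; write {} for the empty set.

{b,g,d}

opens ⊆ A: {}, {a}, {e}, {a,e}; union → int = {a,e}
complement {f,b,g}; its interior {f}; cl(A) = X∖{f} = {a,e,b,g,d}
boundary = {a,e,b,g,d} ∖ {a,e} = {b,g,d}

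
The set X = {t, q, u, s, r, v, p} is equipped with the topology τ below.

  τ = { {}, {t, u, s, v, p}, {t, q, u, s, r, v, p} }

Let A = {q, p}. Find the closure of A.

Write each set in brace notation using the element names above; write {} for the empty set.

{t, q, u, s, r, v, p}

closure: X∖int(X∖A) = X∖{} = {t, q, u, s, r, v, p}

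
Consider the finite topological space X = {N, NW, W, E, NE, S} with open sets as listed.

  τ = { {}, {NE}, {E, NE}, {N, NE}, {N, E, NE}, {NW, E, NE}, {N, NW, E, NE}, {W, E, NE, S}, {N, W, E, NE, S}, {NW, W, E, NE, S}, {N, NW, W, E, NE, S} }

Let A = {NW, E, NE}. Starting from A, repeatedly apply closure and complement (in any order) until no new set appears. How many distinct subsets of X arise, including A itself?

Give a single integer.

complement {N, W, S}; its interior {}; cl(A) = X∖{} = {N, NW, W, E, NE, S}
With k = closure, c = complement:
  1. A     = {NW, E, NE}
  2. kA    = {N, NW, W, E, NE, S}
  3. cA    = {N, W, S}
  4. ckA   = {}
k, c of each give nothing new

4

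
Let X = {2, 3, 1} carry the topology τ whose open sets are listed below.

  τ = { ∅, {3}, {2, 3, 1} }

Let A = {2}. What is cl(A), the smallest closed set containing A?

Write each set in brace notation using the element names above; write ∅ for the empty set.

{2, 1}

X∖A={3, 1}, int(X∖A)={3}, hence cl(A)={2, 1}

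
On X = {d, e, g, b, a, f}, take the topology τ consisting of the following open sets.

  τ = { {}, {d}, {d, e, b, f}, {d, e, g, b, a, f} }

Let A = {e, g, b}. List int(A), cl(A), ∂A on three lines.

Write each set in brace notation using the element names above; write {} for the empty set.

int(A) = {}
cl(A)  = {e, g, b, a, f}
∂A     = {e, g, b, a, f}

open subsets of A: {}; so int(A) = {}
closure: X∖int(X∖A) = X∖{d} = {e, g, b, a, f}
∂A = {e, g, b, a, f} minus {} = {e, g, b, a, f}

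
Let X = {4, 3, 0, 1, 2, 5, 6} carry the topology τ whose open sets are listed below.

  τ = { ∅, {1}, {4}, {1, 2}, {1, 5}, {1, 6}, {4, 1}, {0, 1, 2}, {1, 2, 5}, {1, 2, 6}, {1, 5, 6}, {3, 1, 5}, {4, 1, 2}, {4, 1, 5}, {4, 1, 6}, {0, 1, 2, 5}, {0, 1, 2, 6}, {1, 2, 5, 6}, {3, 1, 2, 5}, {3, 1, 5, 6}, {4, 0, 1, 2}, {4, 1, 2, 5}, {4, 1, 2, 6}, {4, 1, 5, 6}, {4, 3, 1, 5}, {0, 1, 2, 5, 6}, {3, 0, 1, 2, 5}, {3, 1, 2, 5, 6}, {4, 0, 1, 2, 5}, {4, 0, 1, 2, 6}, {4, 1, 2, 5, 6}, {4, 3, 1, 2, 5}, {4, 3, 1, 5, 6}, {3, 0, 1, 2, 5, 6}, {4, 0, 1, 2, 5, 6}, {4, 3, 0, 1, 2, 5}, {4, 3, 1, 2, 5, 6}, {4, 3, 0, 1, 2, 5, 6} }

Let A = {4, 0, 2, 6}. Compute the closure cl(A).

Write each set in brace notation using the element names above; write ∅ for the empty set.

X∖A={3, 1, 5}, int(X∖A)={3, 1, 5}, hence cl(A)={4, 0, 2, 6}

{4, 0, 2, 6}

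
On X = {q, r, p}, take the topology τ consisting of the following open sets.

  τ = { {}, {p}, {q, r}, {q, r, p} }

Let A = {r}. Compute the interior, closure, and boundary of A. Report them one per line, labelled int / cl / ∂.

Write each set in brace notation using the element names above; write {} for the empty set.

int(A) = {}
cl(A)  = {q, r}
∂A     = {q, r}

U open, U⊆A: {}. int(A) = ⋃ = {}
X∖A={q, p}, int(X∖A)={p}, hence cl(A)={q, r}
∂A: remove int from cl → {q, r}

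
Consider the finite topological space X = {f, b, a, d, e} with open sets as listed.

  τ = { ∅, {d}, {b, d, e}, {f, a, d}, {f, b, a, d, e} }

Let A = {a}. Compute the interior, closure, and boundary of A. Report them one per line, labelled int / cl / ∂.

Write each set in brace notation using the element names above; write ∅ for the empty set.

opens ⊆ A: ∅; union → int = ∅
complement {f, b, d, e}; its interior {b, d, e}; cl(A) = X∖{b, d, e} = {f, a}
boundary = {f, a} ∖ ∅ = {f, a}

int(A) = ∅
cl(A)  = {f, a}
∂A     = {f, a}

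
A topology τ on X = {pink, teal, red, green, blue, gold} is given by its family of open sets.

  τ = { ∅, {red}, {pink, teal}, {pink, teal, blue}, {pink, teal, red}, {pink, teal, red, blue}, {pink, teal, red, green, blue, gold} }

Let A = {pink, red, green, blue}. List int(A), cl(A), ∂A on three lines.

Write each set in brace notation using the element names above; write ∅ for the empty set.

U open, U⊆A: ∅, {red}. int(A) = ⋃ = {red}
X∖A={teal, gold}, int(X∖A)=∅, hence cl(A)={pink, teal, red, green, blue, gold}
∂A: remove int from cl → {pink, teal, green, blue, gold}

int(A) = {red}
cl(A)  = {pink, teal, red, green, blue, gold}
∂A     = {pink, teal, green, blue, gold}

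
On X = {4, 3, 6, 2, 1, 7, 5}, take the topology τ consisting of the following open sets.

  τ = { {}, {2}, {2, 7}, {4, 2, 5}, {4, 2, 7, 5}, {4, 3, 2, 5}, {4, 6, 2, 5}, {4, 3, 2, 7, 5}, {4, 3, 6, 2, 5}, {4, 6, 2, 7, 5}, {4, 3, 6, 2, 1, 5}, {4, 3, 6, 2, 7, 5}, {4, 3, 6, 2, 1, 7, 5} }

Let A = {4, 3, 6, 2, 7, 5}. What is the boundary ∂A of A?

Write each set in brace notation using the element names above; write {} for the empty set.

U open, U⊆A: {}, {2}, {2, 7}, {4, 2, 5}, {4, 6, 2, 5}, {4, 2, 7, 5}, {4, 3, 2, 5}, {4, 3, 6, 2, 5}, {4, 3, 2, 7, 5}, {4, 6, 2, 7, 5}, {4, 3, 6, 2, 7, 5}. int(A) = ⋃ = {4, 3, 6, 2, 7, 5}
X∖A={1}, int(X∖A)={}, hence cl(A)={4, 3, 6, 2, 1, 7, 5}
∂A: remove int from cl → {1}

{1}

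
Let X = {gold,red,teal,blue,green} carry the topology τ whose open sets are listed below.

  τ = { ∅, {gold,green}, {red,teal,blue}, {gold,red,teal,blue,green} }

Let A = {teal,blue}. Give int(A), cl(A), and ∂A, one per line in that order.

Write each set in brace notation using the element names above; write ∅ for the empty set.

int(A) = ∅
cl(A)  = {red,teal,blue}
∂A     = {red,teal,blue}

opens ⊆ A: ∅; union → int = ∅
complement {gold,red,green}; its interior {gold,green}; cl(A) = X∖{gold,green} = {red,teal,blue}
boundary = {red,teal,blue} ∖ ∅ = {red,teal,blue}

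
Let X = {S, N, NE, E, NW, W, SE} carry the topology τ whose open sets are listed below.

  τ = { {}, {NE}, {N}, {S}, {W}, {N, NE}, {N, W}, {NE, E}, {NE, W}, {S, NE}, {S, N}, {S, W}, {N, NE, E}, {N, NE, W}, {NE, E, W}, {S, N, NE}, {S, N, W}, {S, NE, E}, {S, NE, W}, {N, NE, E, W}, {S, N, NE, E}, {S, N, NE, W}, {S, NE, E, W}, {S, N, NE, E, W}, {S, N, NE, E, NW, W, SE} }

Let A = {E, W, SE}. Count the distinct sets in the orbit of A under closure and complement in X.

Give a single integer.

complement {S, N, NE, NW}; its interior {S, N, NE}; cl(A) = X∖{S, N, NE} = {E, NW, W, SE}
With k = closure, c = complement:
  1. A     = {E, W, SE}
  2. kA    = {E, NW, W, SE}
  3. cA    = {S, N, NE, NW}
  4. ckA   = {S, N, NE}
  5. kcA   = {S, N, NE, E, NW, SE}
  6. ckcA  = {W}
  7. kckcA = {NW, W, SE}
  8. ckckcA = {S, N, NE, E}
k, c of each give nothing new

8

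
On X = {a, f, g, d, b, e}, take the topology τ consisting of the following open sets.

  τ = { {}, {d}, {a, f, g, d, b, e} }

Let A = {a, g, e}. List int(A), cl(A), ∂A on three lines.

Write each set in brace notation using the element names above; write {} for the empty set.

opens ⊆ A: {}; union → int = {}
complement {f, d, b}; its interior {d}; cl(A) = X∖{d} = {a, f, g, b, e}
boundary = {a, f, g, b, e} ∖ {} = {a, f, g, b, e}

int(A) = {}
cl(A)  = {a, f, g, b, e}
∂A     = {a, f, g, b, e}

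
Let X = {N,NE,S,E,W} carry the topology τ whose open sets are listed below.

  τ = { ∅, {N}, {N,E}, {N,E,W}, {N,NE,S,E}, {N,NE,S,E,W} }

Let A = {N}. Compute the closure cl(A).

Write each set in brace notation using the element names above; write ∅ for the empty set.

cl via duality: int({NE,S,E,W}) = ∅, so X∖∅ = {N,NE,S,E,W}

{N,NE,S,E,W}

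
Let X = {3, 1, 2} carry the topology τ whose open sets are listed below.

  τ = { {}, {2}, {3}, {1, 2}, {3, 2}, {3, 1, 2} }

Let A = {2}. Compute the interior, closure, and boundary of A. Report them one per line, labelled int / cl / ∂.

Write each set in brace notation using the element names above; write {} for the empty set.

int(A) = {2}
cl(A)  = {1, 2}
∂A     = {1}

U open, U⊆A: {}, {2}. int(A) = ⋃ = {2}
X∖A={3, 1}, int(X∖A)={3}, hence cl(A)={1, 2}
∂A: remove int from cl → {1}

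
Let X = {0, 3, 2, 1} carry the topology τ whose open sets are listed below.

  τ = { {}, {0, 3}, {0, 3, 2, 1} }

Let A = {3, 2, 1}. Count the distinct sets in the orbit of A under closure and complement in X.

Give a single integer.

4

closure: X∖int(X∖A) = X∖{} = {0, 3, 2, 1}
Let k=closure and c=complement:
  1. A     = {3, 2, 1}
  2. kA    = {0, 3, 2, 1}
  3. cA    = {0}
  4. ckA   = {}
— saturated at 4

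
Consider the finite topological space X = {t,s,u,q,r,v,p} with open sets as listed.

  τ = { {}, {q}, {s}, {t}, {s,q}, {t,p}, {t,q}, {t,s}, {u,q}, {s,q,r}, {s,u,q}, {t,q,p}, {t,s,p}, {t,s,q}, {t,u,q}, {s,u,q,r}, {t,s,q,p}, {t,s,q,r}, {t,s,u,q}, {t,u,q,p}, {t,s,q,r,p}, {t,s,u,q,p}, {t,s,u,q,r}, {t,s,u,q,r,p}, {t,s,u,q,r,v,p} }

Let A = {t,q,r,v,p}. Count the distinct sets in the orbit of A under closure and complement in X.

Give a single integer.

8

X∖A={s,u}, int(X∖A)={s}, hence cl(A)={t,u,q,r,v,p}
Orbit (k=closure, c=complement):
  1. A     = {t,q,r,v,p}
  2. kA    = {t,u,q,r,v,p}
  3. cA    = {s,u}
  4. ckA   = {s}
  5. kcA   = {s,u,r,v}
  6. kckA  = {s,r,v}
  7. ckcA  = {t,q,p}
  8. ckckA = {t,u,q,p}
(closed under both — stop)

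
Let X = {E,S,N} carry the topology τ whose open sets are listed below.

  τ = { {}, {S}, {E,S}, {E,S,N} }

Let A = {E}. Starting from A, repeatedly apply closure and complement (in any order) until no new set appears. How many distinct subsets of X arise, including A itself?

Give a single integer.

6

closure: X∖int(X∖A) = X∖{S} = {E,N}
Let k=closure and c=complement:
  1. A     = {E}
  2. kA    = {E,N}
  3. cA    = {S,N}
  4. ckA   = {S}
  5. kcA   = {E,S,N}
  6. ckcA  = {}
— saturated at 6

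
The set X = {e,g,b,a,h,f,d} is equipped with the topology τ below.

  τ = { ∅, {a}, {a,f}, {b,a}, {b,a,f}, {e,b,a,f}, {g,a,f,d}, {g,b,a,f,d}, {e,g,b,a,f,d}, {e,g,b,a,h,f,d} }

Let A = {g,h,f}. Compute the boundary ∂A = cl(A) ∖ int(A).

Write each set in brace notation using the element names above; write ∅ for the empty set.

interior: largest open inside A is ∅ (from ∅)
cl via duality: int({e,b,a,d}) = {b,a}, so X∖{b,a} = {e,g,h,f,d}
cl∖int = {e,g,h,f,d}

{e,g,h,f,d}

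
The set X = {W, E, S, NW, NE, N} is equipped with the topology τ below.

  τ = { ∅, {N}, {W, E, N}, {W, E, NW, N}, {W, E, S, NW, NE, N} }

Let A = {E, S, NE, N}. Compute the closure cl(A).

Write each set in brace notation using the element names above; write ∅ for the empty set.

complement {W, NW}; its interior ∅; cl(A) = X∖∅ = {W, E, S, NW, NE, N}

{W, E, S, NW, NE, N}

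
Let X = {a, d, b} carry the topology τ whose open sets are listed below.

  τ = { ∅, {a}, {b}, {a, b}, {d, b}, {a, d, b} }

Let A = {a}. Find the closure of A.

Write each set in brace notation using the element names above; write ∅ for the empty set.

closure: X∖int(X∖A) = X∖{d, b} = {a}

{a}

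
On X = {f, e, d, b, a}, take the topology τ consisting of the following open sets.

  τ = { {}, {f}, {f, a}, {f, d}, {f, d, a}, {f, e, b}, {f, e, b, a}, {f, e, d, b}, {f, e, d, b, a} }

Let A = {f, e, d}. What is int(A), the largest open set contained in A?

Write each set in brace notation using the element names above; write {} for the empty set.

{f, d}

opens ⊆ A: {}, {f}, {f, d}; union → int = {f, d}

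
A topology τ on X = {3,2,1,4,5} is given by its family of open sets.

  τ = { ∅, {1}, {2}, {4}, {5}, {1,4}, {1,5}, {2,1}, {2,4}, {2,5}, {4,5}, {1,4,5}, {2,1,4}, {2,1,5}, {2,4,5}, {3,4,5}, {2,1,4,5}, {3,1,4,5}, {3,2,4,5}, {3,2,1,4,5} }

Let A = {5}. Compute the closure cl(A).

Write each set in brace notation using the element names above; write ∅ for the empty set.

{3,5}

X∖A={3,2,1,4}, int(X∖A)={2,1,4}, hence cl(A)={3,5}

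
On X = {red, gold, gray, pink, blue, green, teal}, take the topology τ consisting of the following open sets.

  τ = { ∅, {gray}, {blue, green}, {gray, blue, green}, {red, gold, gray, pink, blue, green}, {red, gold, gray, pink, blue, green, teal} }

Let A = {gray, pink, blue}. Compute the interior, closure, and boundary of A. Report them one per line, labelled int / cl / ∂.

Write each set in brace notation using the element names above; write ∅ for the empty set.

opens ⊆ A: ∅, {gray}; union → int = {gray}
complement {red, gold, green, teal}; its interior ∅; cl(A) = X∖∅ = {red, gold, gray, pink, blue, green, teal}
boundary = {red, gold, gray, pink, blue, green, teal} ∖ {gray} = {red, gold, pink, blue, green, teal}

int(A) = {gray}
cl(A)  = {red, gold, gray, pink, blue, green, teal}
∂A     = {red, gold, pink, blue, green, teal}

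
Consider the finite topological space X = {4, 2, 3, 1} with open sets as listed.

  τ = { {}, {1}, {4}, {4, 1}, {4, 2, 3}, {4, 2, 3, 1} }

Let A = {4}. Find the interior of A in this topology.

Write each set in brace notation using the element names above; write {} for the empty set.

{4}

U open, U⊆A: {}, {4}. int(A) = ⋃ = {4}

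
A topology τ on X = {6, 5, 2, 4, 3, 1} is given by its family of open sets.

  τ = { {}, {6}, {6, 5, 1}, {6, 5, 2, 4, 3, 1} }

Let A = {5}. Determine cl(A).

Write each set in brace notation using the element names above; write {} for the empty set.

{5, 2, 4, 3, 1}

complement {6, 2, 4, 3, 1}; its interior {6}; cl(A) = X∖{6} = {5, 2, 4, 3, 1}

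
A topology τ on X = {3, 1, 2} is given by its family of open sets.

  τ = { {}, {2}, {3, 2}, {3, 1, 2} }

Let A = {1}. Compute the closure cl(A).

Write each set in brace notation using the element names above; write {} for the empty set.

{1}

cl via duality: int({3, 2}) = {3, 2}, so X∖{3, 2} = {1}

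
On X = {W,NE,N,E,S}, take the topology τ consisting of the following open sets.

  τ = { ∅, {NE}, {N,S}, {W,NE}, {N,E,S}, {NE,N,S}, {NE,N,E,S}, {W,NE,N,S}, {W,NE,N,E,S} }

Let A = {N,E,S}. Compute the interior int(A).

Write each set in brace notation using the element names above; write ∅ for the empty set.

U open, U⊆A: ∅, {N,S}, {N,E,S}. int(A) = ⋃ = {N,E,S}

{N,E,S}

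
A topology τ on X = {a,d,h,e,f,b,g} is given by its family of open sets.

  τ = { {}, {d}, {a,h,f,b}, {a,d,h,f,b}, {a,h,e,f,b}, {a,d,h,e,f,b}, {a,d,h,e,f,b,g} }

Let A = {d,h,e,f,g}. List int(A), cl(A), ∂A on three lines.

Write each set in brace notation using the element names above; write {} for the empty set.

int(A) = {d}
cl(A)  = {a,d,h,e,f,b,g}
∂A     = {a,h,e,f,b,g}

interior: largest open inside A is {d} (from {}, {d})
cl via duality: int({a,b}) = {}, so X∖{} = {a,d,h,e,f,b,g}
cl∖int = {a,h,e,f,b,g}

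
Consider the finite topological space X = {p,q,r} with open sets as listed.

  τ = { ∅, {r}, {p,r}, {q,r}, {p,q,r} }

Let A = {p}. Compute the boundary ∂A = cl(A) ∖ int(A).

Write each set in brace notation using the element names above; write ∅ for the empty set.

{p}

open subsets of A: ∅; so int(A) = ∅
closure: X∖int(X∖A) = X∖{q,r} = {p}
∂A = {p} minus ∅ = {p}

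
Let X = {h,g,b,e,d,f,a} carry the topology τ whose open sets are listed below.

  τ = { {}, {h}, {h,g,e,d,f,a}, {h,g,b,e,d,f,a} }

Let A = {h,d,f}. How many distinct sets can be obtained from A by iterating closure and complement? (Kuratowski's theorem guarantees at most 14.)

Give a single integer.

6

X∖A={g,b,e,a}, int(X∖A)={}, hence cl(A)={h,g,b,e,d,f,a}
Orbit (k=closure, c=complement):
  1. A     = {h,d,f}
  2. kA    = {h,g,b,e,d,f,a}
  3. cA    = {g,b,e,a}
  4. ckA   = {}
  5. kcA   = {g,b,e,d,f,a}
  6. ckcA  = {h}
(closed under both — stop)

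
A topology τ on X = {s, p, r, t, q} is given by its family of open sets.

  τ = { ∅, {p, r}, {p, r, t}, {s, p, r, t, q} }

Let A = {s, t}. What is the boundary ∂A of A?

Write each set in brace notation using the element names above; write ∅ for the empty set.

interior: largest open inside A is ∅ (from ∅)
cl via duality: int({p, r, q}) = {p, r}, so X∖{p, r} = {s, t, q}
cl∖int = {s, t, q}

{s, t, q}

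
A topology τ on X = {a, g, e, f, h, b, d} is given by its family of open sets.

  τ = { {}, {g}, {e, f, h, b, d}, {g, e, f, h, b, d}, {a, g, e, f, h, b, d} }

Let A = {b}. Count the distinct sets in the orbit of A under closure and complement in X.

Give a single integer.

complement {a, g, e, f, h, d}; its interior {g}; cl(A) = X∖{g} = {a, e, f, h, b, d}
With k = closure, c = complement:
  1. A     = {b}
  2. kA    = {a, e, f, h, b, d}
  3. cA    = {a, g, e, f, h, d}
  4. ckA   = {g}
  5. kcA   = {a, g, e, f, h, b, d}
  6. kckA  = {a, g}
  7. ckcA  = {}
  8. ckckA = {e, f, h, b, d}
k, c of each give nothing new

8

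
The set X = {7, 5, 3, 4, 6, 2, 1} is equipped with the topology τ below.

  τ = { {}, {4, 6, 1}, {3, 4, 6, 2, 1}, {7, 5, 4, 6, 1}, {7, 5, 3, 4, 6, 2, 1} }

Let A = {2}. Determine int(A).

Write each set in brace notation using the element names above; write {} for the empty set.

{}

opens ⊆ A: {}; union → int = {}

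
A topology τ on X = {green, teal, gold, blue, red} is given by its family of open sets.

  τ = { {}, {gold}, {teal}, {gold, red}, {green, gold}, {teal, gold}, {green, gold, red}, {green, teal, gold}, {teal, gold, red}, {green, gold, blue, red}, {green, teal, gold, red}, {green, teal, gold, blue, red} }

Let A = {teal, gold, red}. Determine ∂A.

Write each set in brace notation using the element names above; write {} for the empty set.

opens ⊆ A: {}, {gold}, {teal}, {gold, red}, {teal, gold}, {teal, gold, red}; union → int = {teal, gold, red}
complement {green, blue}; its interior {}; cl(A) = X∖{} = {green, teal, gold, blue, red}
boundary = {green, teal, gold, blue, red} ∖ {teal, gold, red} = {green, blue}

{green, blue}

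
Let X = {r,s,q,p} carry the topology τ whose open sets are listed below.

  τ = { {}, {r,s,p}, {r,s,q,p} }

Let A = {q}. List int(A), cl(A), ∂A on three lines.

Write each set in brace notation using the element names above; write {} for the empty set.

int(A) = {}
cl(A)  = {q}
∂A     = {q}

opens ⊆ A: {}; union → int = {}
complement {r,s,p}; its interior {r,s,p}; cl(A) = X∖{r,s,p} = {q}
boundary = {q} ∖ {} = {q}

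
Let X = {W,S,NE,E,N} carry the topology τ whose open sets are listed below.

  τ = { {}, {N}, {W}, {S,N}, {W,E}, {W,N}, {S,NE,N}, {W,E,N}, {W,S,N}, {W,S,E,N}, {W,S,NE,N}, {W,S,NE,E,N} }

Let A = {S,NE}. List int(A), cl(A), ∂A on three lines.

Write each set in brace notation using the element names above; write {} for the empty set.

int(A) = {}
cl(A)  = {S,NE}
∂A     = {S,NE}

interior: largest open inside A is {} (from {})
cl via duality: int({W,E,N}) = {W,E,N}, so X∖{W,E,N} = {S,NE}
cl∖int = {S,NE}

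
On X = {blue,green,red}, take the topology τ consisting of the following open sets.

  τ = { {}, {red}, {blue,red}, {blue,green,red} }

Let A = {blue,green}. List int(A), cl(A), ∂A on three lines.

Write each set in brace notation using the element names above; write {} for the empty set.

open subsets of A: {}; so int(A) = {}
closure: X∖int(X∖A) = X∖{red} = {blue,green}
∂A = {blue,green} minus {} = {blue,green}

int(A) = {}
cl(A)  = {blue,green}
∂A     = {blue,green}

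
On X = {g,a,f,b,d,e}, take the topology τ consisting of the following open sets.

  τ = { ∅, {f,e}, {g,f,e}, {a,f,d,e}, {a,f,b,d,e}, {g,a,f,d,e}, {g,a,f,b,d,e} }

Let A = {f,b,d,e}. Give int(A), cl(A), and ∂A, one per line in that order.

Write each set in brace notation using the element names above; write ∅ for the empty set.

interior: largest open inside A is {f,e} (from ∅, {f,e})
cl via duality: int({g,a}) = ∅, so X∖∅ = {g,a,f,b,d,e}
cl∖int = {g,a,b,d}

int(A) = {f,e}
cl(A)  = {g,a,f,b,d,e}
∂A     = {g,a,b,d}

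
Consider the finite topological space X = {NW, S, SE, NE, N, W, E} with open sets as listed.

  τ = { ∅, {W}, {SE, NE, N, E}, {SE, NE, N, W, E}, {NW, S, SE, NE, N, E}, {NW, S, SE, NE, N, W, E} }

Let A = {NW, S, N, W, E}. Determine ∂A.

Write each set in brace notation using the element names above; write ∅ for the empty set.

{NW, S, SE, NE, N, E}

U open, U⊆A: ∅, {W}. int(A) = ⋃ = {W}
X∖A={SE, NE}, int(X∖A)=∅, hence cl(A)={NW, S, SE, NE, N, W, E}
∂A: remove int from cl → {NW, S, SE, NE, N, E}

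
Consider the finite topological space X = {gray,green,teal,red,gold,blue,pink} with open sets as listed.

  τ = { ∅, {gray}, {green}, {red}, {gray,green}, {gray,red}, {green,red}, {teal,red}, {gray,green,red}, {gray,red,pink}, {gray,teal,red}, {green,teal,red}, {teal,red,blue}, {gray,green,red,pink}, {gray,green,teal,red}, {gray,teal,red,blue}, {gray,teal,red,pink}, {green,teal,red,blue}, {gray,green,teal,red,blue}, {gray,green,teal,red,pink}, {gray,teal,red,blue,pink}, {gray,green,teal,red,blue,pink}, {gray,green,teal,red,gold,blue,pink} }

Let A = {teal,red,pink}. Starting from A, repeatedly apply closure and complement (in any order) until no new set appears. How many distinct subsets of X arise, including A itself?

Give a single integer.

closure: X∖int(X∖A) = X∖{gray,green} = {teal,red,gold,blue,pink}
Let k=closure and c=complement:
  1. A     = {teal,red,pink}
  2. kA    = {teal,red,gold,blue,pink}
  3. cA    = {gray,green,gold,blue}
  4. ckA   = {gray,green}
  5. kcA   = {gray,green,gold,blue,pink}
  6. kckA  = {gray,green,gold,pink}
  7. ckcA  = {teal,red}
  8. ckckA = {teal,red,blue}
— saturated at 8

8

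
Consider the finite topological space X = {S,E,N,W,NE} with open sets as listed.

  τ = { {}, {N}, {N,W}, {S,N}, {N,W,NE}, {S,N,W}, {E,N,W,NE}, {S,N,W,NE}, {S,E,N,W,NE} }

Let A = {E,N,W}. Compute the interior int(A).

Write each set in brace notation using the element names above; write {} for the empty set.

{N,W}

interior: largest open inside A is {N,W} (from {}, {N}, {N,W})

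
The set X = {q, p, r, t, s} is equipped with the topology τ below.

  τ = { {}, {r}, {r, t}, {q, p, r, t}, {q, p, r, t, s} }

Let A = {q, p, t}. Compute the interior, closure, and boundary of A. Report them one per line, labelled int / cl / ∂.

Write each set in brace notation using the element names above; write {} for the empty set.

interior: largest open inside A is {} (from {})
cl via duality: int({r, s}) = {r}, so X∖{r} = {q, p, t, s}
cl∖int = {q, p, t, s}

int(A) = {}
cl(A)  = {q, p, t, s}
∂A     = {q, p, t, s}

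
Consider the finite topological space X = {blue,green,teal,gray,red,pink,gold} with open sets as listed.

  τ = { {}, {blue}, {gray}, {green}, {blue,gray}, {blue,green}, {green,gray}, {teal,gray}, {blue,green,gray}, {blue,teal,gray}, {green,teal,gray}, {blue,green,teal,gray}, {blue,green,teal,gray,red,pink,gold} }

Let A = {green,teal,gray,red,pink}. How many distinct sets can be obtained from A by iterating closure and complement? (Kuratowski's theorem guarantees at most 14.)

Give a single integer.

closure: X∖int(X∖A) = X∖{blue} = {green,teal,gray,red,pink,gold}
Let k=closure and c=complement:
  1. A     = {green,teal,gray,red,pink}
  2. kA    = {green,teal,gray,red,pink,gold}
  3. cA    = {blue,gold}
  4. ckA   = {blue}
  5. kcA   = {blue,red,pink,gold}
  6. ckcA  = {green,teal,gray}
— saturated at 6

6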